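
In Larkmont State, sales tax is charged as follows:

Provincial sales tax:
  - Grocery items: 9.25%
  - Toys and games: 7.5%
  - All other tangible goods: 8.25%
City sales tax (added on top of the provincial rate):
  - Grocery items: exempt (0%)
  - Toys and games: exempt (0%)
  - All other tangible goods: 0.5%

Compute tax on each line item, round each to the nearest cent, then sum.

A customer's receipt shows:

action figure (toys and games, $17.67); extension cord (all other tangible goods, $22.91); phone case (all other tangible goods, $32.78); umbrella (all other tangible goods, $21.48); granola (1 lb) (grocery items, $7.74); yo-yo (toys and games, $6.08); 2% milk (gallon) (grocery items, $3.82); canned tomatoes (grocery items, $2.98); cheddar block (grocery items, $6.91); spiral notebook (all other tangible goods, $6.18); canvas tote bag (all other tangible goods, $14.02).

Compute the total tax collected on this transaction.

Action figure $17.67: toys and games → 7.5% + 0% city = 7.5% → $1.33
Extension cord $22.91: all other tangible goods → 8.25% + 0.5% city = 8.75% → $2.00
Phone case $32.78: all other tangible goods → 8.25% + 0.5% city = 8.75% → $2.87
Umbrella $21.48: all other tangible goods → 8.25% + 0.5% city = 8.75% → $1.88
Granola (1 lb) $7.74: grocery items → 9.25% + 0% city = 9.25% → $0.72
Yo-yo $6.08: toys and games → 7.5% + 0% city = 7.5% → $0.46
2% milk (gallon) $3.82: grocery items → 9.25% + 0% city = 9.25% → $0.35
Canned tomatoes $2.98: grocery items → 9.25% + 0% city = 9.25% → $0.28
Cheddar block $6.91: grocery items → 9.25% + 0% city = 9.25% → $0.64
Spiral notebook $6.18: all other tangible goods → 8.25% + 0.5% city = 8.75% → $0.54
Canvas tote bag $14.02: all other tangible goods → 8.25% + 0.5% city = 8.75% → $1.23
Total tax = $1.33 + $2.00 + $2.87 + $1.88 + $0.72 + $0.46 + $0.35 + $0.28 + $0.64 + $0.54 + $1.23 = $12.30

$12.30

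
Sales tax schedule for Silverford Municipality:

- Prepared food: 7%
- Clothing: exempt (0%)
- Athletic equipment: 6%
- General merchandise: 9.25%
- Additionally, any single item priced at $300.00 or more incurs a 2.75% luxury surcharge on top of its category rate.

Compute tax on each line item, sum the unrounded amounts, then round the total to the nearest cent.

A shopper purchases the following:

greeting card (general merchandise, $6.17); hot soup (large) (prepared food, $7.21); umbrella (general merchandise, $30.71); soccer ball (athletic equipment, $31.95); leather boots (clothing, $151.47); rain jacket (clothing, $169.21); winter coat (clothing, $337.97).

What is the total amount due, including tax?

Greeting card $6.17: general merchandise → 9.25% → $0.570725
Hot soup (large) $7.21: prepared food → 7% → $0.5047
Umbrella $30.71: general merchandise → 9.25% → $2.840675
Soccer ball $31.95: athletic equipment → 6% → $1.917
Leather boots $151.47: clothing → 0% → $0.00
Rain jacket $169.21: clothing → 0% → $0.00
Winter coat $337.97: clothing → 0% + 2.75% surcharge = 2.75% → $9.294175
Subtotal = $734.69; unrounded tax = $15.127275 → $15.13; total due = $749.82

$749.82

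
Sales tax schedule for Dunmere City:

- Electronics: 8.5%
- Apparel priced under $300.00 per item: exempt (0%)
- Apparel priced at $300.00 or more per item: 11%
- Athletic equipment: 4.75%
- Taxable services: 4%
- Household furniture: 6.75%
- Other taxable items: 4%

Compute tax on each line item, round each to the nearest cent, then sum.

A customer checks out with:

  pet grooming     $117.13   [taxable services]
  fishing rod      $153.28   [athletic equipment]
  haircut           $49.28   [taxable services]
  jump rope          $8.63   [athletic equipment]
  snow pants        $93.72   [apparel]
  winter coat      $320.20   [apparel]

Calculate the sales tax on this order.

$49.57

Pet grooming $117.13: taxable services → 4% → $4.69
Fishing rod $153.28: athletic equipment → 4.75% → $7.28
Haircut $49.28: taxable services → 4% → $1.97
Jump rope $8.63: athletic equipment → 4.75% → $0.41
Snow pants $93.72: apparel, under $300.00 → 0% → $0.00
Winter coat $320.20: apparel, $300.00 or more → 11% → $35.22
Total tax = $4.69 + $7.28 + $1.97 + $0.41 + $35.22 = $49.57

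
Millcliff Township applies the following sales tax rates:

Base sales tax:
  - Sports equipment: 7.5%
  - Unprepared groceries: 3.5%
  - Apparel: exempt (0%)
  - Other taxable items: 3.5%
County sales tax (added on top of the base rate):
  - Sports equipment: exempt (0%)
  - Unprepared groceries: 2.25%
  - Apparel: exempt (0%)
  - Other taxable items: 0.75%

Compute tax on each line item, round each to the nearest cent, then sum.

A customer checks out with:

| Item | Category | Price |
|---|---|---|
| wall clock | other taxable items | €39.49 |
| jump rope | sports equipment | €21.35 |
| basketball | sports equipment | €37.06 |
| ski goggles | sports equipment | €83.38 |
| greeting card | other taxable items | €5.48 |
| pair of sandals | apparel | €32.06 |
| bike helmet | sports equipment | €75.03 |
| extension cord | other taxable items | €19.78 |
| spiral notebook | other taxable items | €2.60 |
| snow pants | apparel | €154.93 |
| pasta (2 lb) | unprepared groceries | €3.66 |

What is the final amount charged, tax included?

€494.15

Wall clock €39.49: other taxable items → 3.5% + 0.75% county = 4.25% → €1.68
Jump rope €21.35: sports equipment → 7.5% + 0% county = 7.5% → €1.60
Basketball €37.06: sports equipment → 7.5% + 0% county = 7.5% → €2.78
Ski goggles €83.38: sports equipment → 7.5% + 0% county = 7.5% → €6.25
Greeting card €5.48: other taxable items → 3.5% + 0.75% county = 4.25% → €0.23
Pair of sandals €32.06: apparel → 0% + 0% county = 0% → €0.00
Bike helmet €75.03: sports equipment → 7.5% + 0% county = 7.5% → €5.63
Extension cord €19.78: other taxable items → 3.5% + 0.75% county = 4.25% → €0.84
Spiral notebook €2.60: other taxable items → 3.5% + 0.75% county = 4.25% → €0.11
Snow pants €154.93: apparel → 0% + 0% county = 0% → €0.00
Pasta (2 lb) €3.66: unprepared groceries → 3.5% + 2.25% county = 5.75% → €0.21
Subtotal = €474.82; tax = €19.33; total due = €494.15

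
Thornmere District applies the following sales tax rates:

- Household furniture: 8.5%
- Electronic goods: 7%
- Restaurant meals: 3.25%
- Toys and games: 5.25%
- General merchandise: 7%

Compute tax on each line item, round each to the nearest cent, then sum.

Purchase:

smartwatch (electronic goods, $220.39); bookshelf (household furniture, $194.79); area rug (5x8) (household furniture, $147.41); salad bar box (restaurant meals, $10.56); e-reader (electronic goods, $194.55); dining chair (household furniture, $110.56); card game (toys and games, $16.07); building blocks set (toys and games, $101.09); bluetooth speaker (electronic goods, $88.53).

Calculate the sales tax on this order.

$80.23

Smartwatch $220.39: electronic goods → 7% → $15.43
Bookshelf $194.79: household furniture → 8.5% → $16.56
Area rug (5x8) $147.41: household furniture → 8.5% → $12.53
Salad bar box $10.56: restaurant meals → 3.25% → $0.34
E-reader $194.55: electronic goods → 7% → $13.62
Dining chair $110.56: household furniture → 8.5% → $9.40
Card game $16.07: toys and games → 5.25% → $0.84
Building blocks set $101.09: toys and games → 5.25% → $5.31
Bluetooth speaker $88.53: electronic goods → 7% → $6.20
Total tax = $15.43 + $16.56 + $12.53 + $0.34 + $13.62 + $9.40 + $0.84 + $5.31 + $6.20 = $80.23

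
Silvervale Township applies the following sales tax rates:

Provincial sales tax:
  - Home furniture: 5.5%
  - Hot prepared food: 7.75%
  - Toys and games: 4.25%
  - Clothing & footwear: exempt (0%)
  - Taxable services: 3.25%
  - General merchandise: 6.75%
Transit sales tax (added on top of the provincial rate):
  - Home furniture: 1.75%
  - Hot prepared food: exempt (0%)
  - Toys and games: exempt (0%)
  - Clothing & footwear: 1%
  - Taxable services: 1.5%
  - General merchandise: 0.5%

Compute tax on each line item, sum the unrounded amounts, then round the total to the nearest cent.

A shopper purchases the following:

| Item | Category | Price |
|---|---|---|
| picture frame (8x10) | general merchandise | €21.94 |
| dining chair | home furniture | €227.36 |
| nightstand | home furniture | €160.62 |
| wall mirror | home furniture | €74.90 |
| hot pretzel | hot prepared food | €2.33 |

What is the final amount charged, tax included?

Picture frame (8x10) €21.94: general merchandise → 6.75% + 0.5% transit = 7.25% → €1.59065
Dining chair €227.36: home furniture → 5.5% + 1.75% transit = 7.25% → €16.4836
Nightstand €160.62: home furniture → 5.5% + 1.75% transit = 7.25% → €11.64495
Wall mirror €74.90: home furniture → 5.5% + 1.75% transit = 7.25% → €5.43025
Hot pretzel €2.33: hot prepared food → 7.75% + 0% transit = 7.75% → €0.180575
Subtotal = €487.15; unrounded tax = €35.330025 → €35.33; total due = €522.48

€522.48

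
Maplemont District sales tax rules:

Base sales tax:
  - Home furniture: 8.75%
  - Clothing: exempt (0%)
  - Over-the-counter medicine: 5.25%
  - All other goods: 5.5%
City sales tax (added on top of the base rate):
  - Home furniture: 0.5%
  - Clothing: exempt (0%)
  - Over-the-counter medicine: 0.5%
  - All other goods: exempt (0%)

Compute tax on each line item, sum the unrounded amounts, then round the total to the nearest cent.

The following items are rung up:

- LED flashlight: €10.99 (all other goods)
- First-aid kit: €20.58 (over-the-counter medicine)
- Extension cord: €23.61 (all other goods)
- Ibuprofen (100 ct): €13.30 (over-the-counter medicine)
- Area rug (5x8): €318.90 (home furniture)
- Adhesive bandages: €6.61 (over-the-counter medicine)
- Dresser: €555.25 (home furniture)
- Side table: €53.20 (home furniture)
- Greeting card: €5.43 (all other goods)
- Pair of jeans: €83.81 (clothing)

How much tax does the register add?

LED flashlight €10.99: all other goods → 5.5% + 0% city = 5.5% → €0.60445
First-aid kit €20.58: over-the-counter medicine → 5.25% + 0.5% city = 5.75% → €1.18335
Extension cord €23.61: all other goods → 5.5% + 0% city = 5.5% → €1.29855
Ibuprofen (100 ct) €13.30: over-the-counter medicine → 5.25% + 0.5% city = 5.75% → €0.76475
Area rug (5x8) €318.90: home furniture → 8.75% + 0.5% city = 9.25% → €29.49825
Adhesive bandages €6.61: over-the-counter medicine → 5.25% + 0.5% city = 5.75% → €0.380075
Dresser €555.25: home furniture → 8.75% + 0.5% city = 9.25% → €51.360625
Side table €53.20: home furniture → 8.75% + 0.5% city = 9.25% → €4.921
Greeting card €5.43: all other goods → 5.5% + 0% city = 5.5% → €0.29865
Pair of jeans €83.81: clothing → 0% + 0% city = 0% → €0.00
Unrounded tax sum = €90.3097 → €90.31

€90.31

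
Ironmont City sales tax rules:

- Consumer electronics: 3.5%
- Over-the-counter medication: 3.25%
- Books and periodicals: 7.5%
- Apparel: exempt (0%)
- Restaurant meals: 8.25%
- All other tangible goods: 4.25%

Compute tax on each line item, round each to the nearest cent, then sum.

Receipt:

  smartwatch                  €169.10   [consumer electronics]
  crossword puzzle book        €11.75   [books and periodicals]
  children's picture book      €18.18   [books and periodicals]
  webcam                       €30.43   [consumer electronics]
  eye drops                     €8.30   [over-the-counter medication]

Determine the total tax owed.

€9.50

Smartwatch €169.10: consumer electronics → 3.5% → €5.92
Crossword puzzle book €11.75: books and periodicals → 7.5% → €0.88
Children's picture book €18.18: books and periodicals → 7.5% → €1.36
Webcam €30.43: consumer electronics → 3.5% → €1.07
Eye drops €8.30: over-the-counter medication → 3.25% → €0.27
Total tax = €5.92 + €0.88 + €1.36 + €1.07 + €0.27 = €9.50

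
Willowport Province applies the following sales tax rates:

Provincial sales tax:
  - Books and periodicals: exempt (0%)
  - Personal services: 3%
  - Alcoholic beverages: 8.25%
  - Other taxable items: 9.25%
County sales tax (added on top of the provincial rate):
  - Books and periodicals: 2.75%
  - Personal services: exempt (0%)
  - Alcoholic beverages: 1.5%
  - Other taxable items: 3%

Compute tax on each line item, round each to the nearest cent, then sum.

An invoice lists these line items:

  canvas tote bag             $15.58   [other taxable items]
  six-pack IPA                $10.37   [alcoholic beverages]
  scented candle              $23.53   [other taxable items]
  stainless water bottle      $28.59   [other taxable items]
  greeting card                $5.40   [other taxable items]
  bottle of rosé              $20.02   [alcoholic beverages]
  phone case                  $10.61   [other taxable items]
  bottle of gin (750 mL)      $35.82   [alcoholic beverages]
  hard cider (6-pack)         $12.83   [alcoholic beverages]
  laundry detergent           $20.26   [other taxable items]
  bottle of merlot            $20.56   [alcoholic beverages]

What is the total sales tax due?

Canvas tote bag $15.58: other taxable items → 9.25% + 3% county = 12.25% → $1.91
Six-pack IPA $10.37: alcoholic beverages → 8.25% + 1.5% county = 9.75% → $1.01
Scented candle $23.53: other taxable items → 9.25% + 3% county = 12.25% → $2.88
Stainless water bottle $28.59: other taxable items → 9.25% + 3% county = 12.25% → $3.50
Greeting card $5.40: other taxable items → 9.25% + 3% county = 12.25% → $0.66
Bottle of rosé $20.02: alcoholic beverages → 8.25% + 1.5% county = 9.75% → $1.95
Phone case $10.61: other taxable items → 9.25% + 3% county = 12.25% → $1.30
Bottle of gin (750 mL) $35.82: alcoholic beverages → 8.25% + 1.5% county = 9.75% → $3.49
Hard cider (6-pack) $12.83: alcoholic beverages → 8.25% + 1.5% county = 9.75% → $1.25
Laundry detergent $20.26: other taxable items → 9.25% + 3% county = 12.25% → $2.48
Bottle of merlot $20.56: alcoholic beverages → 8.25% + 1.5% county = 9.75% → $2.00
Total tax = $1.91 + $1.01 + $2.88 + $3.50 + $0.66 + $1.95 + $1.30 + $3.49 + $1.25 + $2.48 + $2.00 = $22.43

$22.43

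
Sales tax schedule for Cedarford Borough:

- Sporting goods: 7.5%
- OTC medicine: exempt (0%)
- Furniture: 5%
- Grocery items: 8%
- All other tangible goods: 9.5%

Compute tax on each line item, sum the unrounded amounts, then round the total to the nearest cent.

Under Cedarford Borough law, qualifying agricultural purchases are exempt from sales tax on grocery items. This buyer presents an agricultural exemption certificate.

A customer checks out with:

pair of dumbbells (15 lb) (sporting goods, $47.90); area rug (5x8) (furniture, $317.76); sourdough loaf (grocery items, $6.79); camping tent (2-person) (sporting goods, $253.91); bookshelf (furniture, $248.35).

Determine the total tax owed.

Pair of dumbbells (15 lb) $47.90: sporting goods → 7.5% → $3.5925
Area rug (5x8) $317.76: furniture → 5% → $15.888
Sourdough loaf $6.79: grocery items, buyer-exempt → 0% → $0.00
Camping tent (2-person) $253.91: sporting goods → 7.5% → $19.04325
Bookshelf $248.35: furniture → 5% → $12.4175
Unrounded tax sum = $50.94125 → $50.94

$50.94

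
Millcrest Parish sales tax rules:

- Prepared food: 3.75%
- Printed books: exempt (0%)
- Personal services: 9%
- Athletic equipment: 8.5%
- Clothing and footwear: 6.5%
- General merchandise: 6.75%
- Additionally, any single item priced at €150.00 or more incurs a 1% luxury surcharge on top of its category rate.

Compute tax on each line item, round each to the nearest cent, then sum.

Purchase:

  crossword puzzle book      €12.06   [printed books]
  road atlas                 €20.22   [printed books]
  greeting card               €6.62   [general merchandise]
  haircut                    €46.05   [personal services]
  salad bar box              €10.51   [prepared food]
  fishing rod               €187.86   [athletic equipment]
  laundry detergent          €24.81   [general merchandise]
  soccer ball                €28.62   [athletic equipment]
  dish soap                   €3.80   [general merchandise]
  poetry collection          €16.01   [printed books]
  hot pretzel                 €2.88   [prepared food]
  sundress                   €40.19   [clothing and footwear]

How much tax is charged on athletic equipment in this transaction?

€20.28

Fishing rod €187.86: athletic equipment → 8.5% + 1% surcharge = 9.5% → €17.85
Soccer ball €28.62: athletic equipment → 8.5% → €2.43
Tax on athletic equipment = €17.85 + €2.43 = €20.28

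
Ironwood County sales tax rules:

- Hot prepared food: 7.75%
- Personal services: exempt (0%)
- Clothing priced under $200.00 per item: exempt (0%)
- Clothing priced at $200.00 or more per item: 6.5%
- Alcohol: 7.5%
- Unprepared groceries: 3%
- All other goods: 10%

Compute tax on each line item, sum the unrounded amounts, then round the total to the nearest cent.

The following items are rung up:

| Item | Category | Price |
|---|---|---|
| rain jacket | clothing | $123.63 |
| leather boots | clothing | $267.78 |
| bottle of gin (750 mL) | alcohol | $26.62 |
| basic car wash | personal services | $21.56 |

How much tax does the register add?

Rain jacket $123.63: clothing, under $200.00 → 0% → $0.00
Leather boots $267.78: clothing, $200.00 or more → 6.5% → $17.4057
Bottle of gin (750 mL) $26.62: alcohol → 7.5% → $1.9965
Basic car wash $21.56: personal services → 0% → $0.00
Unrounded tax sum = $19.4022 → $19.40

$19.40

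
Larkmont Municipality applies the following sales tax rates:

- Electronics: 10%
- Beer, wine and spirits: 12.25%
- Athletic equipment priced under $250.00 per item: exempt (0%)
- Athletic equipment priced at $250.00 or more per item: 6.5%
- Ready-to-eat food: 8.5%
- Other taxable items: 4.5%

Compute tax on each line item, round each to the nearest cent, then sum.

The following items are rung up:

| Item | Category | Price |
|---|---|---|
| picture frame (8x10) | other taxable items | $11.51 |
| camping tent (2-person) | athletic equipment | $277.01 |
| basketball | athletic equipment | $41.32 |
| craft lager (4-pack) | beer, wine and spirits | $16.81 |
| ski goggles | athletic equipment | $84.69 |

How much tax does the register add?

Picture frame (8x10) $11.51: other taxable items → 4.5% → $0.52
Camping tent (2-person) $277.01: athletic equipment, $250.00 or more → 6.5% → $18.01
Basketball $41.32: athletic equipment, under $250.00 → 0% → $0.00
Craft lager (4-pack) $16.81: beer, wine and spirits → 12.25% → $2.06
Ski goggles $84.69: athletic equipment, under $250.00 → 0% → $0.00
Total tax = $0.52 + $18.01 + $2.06 = $20.59

$20.59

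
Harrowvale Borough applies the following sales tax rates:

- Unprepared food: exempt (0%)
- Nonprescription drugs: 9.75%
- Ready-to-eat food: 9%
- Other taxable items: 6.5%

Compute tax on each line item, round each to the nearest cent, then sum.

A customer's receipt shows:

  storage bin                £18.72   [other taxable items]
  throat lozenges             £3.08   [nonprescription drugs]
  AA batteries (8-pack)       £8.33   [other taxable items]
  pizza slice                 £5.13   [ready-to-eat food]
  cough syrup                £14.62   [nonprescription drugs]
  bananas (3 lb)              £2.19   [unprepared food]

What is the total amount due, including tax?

Storage bin £18.72: other taxable items → 6.5% → £1.22
Throat lozenges £3.08: nonprescription drugs → 9.75% → £0.30
AA batteries (8-pack) £8.33: other taxable items → 6.5% → £0.54
Pizza slice £5.13: ready-to-eat food → 9% → £0.46
Cough syrup £14.62: nonprescription drugs → 9.75% → £1.43
Bananas (3 lb) £2.19: unprepared food → 0% → £0.00
Subtotal = £52.07; tax = £3.95; total due = £56.02

£56.02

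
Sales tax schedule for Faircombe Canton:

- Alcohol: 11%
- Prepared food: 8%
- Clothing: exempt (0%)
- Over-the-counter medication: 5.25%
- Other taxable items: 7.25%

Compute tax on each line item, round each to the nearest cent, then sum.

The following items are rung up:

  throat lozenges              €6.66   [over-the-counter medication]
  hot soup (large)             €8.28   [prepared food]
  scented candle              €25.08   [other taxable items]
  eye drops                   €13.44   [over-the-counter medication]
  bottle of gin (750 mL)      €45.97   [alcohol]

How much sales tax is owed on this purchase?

€8.60

Throat lozenges €6.66: over-the-counter medication → 5.25% → €0.35
Hot soup (large) €8.28: prepared food → 8% → €0.66
Scented candle €25.08: other taxable items → 7.25% → €1.82
Eye drops €13.44: over-the-counter medication → 5.25% → €0.71
Bottle of gin (750 mL) €45.97: alcohol → 11% → €5.06
Total tax = €0.35 + €0.66 + €1.82 + €0.71 + €5.06 = €8.60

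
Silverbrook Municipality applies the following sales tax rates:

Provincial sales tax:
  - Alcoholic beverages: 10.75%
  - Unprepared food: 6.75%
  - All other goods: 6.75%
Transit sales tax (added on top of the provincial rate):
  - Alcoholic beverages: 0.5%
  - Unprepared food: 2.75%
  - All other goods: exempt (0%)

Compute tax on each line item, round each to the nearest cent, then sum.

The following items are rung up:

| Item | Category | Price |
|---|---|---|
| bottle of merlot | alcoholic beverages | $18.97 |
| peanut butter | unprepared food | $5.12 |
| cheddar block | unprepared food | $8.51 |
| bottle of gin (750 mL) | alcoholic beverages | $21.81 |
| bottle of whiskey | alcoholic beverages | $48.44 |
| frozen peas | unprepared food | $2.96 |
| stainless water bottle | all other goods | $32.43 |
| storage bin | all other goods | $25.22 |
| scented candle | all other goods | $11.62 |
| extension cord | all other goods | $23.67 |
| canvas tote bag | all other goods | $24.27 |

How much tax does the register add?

Bottle of merlot $18.97: alcoholic beverages → 10.75% + 0.5% transit = 11.25% → $2.13
Peanut butter $5.12: unprepared food → 6.75% + 2.75% transit = 9.5% → $0.49
Cheddar block $8.51: unprepared food → 6.75% + 2.75% transit = 9.5% → $0.81
Bottle of gin (750 mL) $21.81: alcoholic beverages → 10.75% + 0.5% transit = 11.25% → $2.45
Bottle of whiskey $48.44: alcoholic beverages → 10.75% + 0.5% transit = 11.25% → $5.45
Frozen peas $2.96: unprepared food → 6.75% + 2.75% transit = 9.5% → $0.28
Stainless water bottle $32.43: all other goods → 6.75% + 0% transit = 6.75% → $2.19
Storage bin $25.22: all other goods → 6.75% + 0% transit = 6.75% → $1.70
Scented candle $11.62: all other goods → 6.75% + 0% transit = 6.75% → $0.78
Extension cord $23.67: all other goods → 6.75% + 0% transit = 6.75% → $1.60
Canvas tote bag $24.27: all other goods → 6.75% + 0% transit = 6.75% → $1.64
Total tax = $2.13 + $0.49 + $0.81 + $2.45 + $5.45 + $0.28 + $2.19 + $1.70 + $0.78 + $1.60 + $1.64 = $19.52

$19.52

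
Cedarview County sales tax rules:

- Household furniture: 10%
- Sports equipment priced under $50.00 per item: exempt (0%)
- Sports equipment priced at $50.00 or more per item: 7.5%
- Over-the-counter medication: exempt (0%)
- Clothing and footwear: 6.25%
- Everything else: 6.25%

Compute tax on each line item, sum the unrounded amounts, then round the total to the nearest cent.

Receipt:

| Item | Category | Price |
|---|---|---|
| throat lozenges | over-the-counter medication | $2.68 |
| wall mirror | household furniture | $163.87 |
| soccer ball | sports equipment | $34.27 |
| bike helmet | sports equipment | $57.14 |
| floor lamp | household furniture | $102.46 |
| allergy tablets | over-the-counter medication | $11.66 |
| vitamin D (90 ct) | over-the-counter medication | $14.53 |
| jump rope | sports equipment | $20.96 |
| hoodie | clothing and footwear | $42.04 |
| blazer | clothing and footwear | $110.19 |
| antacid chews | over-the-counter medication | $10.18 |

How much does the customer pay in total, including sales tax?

Throat lozenges $2.68: over-the-counter medication → 0% → $0.00
Wall mirror $163.87: household furniture → 10% → $16.387
Soccer ball $34.27: sports equipment, under $50.00 → 0% → $0.00
Bike helmet $57.14: sports equipment, $50.00 or more → 7.5% → $4.2855
Floor lamp $102.46: household furniture → 10% → $10.246
Allergy tablets $11.66: over-the-counter medication → 0% → $0.00
Vitamin D (90 ct) $14.53: over-the-counter medication → 0% → $0.00
Jump rope $20.96: sports equipment, under $50.00 → 0% → $0.00
Hoodie $42.04: clothing and footwear → 6.25% → $2.6275
Blazer $110.19: clothing and footwear → 6.25% → $6.886875
Antacid chews $10.18: over-the-counter medication → 0% → $0.00
Subtotal = $569.98; unrounded tax = $40.432875 → $40.43; total due = $610.41

$610.41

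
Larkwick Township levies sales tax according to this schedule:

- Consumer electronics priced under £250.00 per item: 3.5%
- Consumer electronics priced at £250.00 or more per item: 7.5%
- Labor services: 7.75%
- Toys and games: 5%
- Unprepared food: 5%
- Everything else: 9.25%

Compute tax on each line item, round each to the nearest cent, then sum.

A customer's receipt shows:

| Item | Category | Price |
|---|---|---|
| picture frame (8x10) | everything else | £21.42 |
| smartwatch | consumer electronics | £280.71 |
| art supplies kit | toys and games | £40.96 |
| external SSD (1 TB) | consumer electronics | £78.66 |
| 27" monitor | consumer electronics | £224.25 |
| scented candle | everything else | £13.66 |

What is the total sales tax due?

£36.94

Picture frame (8x10) £21.42: everything else → 9.25% → £1.98
Smartwatch £280.71: consumer electronics, £250.00 or more → 7.5% → £21.05
Art supplies kit £40.96: toys and games → 5% → £2.05
External SSD (1 TB) £78.66: consumer electronics, under £250.00 → 3.5% → £2.75
27" monitor £224.25: consumer electronics, under £250.00 → 3.5% → £7.85
Scented candle £13.66: everything else → 9.25% → £1.26
Total tax = £1.98 + £21.05 + £2.05 + £2.75 + £7.85 + £1.26 = £36.94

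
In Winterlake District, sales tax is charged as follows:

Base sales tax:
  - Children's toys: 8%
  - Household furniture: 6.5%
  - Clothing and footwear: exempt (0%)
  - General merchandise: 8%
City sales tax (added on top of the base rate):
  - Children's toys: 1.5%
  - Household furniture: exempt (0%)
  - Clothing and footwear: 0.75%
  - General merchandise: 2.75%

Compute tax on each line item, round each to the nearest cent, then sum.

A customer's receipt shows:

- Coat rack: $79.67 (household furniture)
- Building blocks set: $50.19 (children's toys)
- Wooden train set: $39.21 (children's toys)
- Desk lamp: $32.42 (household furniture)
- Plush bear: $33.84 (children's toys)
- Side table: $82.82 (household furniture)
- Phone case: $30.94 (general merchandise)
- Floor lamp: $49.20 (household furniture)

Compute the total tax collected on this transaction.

Coat rack $79.67: household furniture → 6.5% + 0% city = 6.5% → $5.18
Building blocks set $50.19: children's toys → 8% + 1.5% city = 9.5% → $4.77
Wooden train set $39.21: children's toys → 8% + 1.5% city = 9.5% → $3.72
Desk lamp $32.42: household furniture → 6.5% + 0% city = 6.5% → $2.11
Plush bear $33.84: children's toys → 8% + 1.5% city = 9.5% → $3.21
Side table $82.82: household furniture → 6.5% + 0% city = 6.5% → $5.38
Phone case $30.94: general merchandise → 8% + 2.75% city = 10.75% → $3.33
Floor lamp $49.20: household furniture → 6.5% + 0% city = 6.5% → $3.20
Total tax = $5.18 + $4.77 + $3.72 + $2.11 + $3.21 + $5.38 + $3.33 + $3.20 = $30.90

$30.90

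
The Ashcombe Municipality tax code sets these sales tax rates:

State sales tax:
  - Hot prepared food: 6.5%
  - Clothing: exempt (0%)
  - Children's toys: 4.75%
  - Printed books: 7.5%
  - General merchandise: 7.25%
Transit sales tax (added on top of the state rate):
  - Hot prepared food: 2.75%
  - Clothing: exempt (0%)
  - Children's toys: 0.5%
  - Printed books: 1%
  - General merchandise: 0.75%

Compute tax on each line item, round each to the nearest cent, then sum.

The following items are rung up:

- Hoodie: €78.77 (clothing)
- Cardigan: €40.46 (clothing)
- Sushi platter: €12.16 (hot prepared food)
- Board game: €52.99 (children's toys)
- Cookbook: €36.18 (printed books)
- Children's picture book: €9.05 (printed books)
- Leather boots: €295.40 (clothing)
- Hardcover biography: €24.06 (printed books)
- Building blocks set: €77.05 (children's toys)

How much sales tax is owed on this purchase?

Hoodie €78.77: clothing → 0% + 0% transit = 0% → €0.00
Cardigan €40.46: clothing → 0% + 0% transit = 0% → €0.00
Sushi platter €12.16: hot prepared food → 6.5% + 2.75% transit = 9.25% → €1.12
Board game €52.99: children's toys → 4.75% + 0.5% transit = 5.25% → €2.78
Cookbook €36.18: printed books → 7.5% + 1% transit = 8.5% → €3.08
Children's picture book €9.05: printed books → 7.5% + 1% transit = 8.5% → €0.77
Leather boots €295.40: clothing → 0% + 0% transit = 0% → €0.00
Hardcover biography €24.06: printed books → 7.5% + 1% transit = 8.5% → €2.05
Building blocks set €77.05: children's toys → 4.75% + 0.5% transit = 5.25% → €4.05
Total tax = €1.12 + €2.78 + €3.08 + €0.77 + €2.05 + €4.05 = €13.85

€13.85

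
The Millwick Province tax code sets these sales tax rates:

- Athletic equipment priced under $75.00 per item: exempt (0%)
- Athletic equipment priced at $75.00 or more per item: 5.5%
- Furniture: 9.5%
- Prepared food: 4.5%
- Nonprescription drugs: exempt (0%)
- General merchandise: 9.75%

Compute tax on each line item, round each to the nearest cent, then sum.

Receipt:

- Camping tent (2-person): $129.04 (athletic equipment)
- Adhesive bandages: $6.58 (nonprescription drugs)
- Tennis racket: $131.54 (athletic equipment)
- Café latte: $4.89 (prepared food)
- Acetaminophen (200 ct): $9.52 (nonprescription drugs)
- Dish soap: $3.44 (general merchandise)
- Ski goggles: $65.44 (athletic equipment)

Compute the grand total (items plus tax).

$365.34

Camping tent (2-person) $129.04: athletic equipment, $75.00 or more → 5.5% → $7.10
Adhesive bandages $6.58: nonprescription drugs → 0% → $0.00
Tennis racket $131.54: athletic equipment, $75.00 or more → 5.5% → $7.23
Café latte $4.89: prepared food → 4.5% → $0.22
Acetaminophen (200 ct) $9.52: nonprescription drugs → 0% → $0.00
Dish soap $3.44: general merchandise → 9.75% → $0.34
Ski goggles $65.44: athletic equipment, under $75.00 → 0% → $0.00
Subtotal = $350.45; tax = $14.89; total due = $365.34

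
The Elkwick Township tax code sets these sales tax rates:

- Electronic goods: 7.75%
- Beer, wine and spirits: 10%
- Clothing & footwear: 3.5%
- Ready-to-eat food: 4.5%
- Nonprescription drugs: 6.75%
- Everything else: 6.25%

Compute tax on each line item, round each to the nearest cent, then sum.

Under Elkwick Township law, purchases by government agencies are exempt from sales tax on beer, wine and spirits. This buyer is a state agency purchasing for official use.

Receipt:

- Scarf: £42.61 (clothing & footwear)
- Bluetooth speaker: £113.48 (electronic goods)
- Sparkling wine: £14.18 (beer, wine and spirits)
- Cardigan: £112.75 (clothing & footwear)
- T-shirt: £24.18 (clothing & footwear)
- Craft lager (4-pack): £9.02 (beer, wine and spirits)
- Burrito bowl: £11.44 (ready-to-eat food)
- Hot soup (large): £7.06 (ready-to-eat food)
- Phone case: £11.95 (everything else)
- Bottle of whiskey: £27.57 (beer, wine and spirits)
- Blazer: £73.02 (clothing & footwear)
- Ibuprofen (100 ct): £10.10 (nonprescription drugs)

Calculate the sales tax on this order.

Scarf £42.61: clothing & footwear → 3.5% → £1.49
Bluetooth speaker £113.48: electronic goods → 7.75% → £8.79
Sparkling wine £14.18: beer, wine and spirits, buyer-exempt → 0% → £0.00
Cardigan £112.75: clothing & footwear → 3.5% → £3.95
T-shirt £24.18: clothing & footwear → 3.5% → £0.85
Craft lager (4-pack) £9.02: beer, wine and spirits, buyer-exempt → 0% → £0.00
Burrito bowl £11.44: ready-to-eat food → 4.5% → £0.51
Hot soup (large) £7.06: ready-to-eat food → 4.5% → £0.32
Phone case £11.95: everything else → 6.25% → £0.75
Bottle of whiskey £27.57: beer, wine and spirits, buyer-exempt → 0% → £0.00
Blazer £73.02: clothing & footwear → 3.5% → £2.56
Ibuprofen (100 ct) £10.10: nonprescription drugs → 6.75% → £0.68
Total tax = £1.49 + £8.79 + £3.95 + £0.85 + £0.51 + £0.32 + £0.75 + £2.56 + £0.68 = £19.90

£19.90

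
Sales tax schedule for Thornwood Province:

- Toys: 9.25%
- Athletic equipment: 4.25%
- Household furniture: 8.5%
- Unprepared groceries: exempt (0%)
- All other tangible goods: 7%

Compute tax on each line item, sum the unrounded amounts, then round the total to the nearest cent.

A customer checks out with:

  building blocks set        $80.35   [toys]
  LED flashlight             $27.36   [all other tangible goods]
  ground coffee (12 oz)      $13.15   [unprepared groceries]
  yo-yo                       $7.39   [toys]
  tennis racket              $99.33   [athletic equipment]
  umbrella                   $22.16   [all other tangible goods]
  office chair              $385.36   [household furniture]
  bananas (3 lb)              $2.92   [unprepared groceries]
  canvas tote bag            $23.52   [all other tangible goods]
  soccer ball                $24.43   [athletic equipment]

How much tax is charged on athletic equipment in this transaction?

Tennis racket $99.33: athletic equipment → 4.25% → $4.221525
Soccer ball $24.43: athletic equipment → 4.25% → $1.038275
Tax on athletic equipment: unrounded sum = $5.2598 → $5.26

$5.26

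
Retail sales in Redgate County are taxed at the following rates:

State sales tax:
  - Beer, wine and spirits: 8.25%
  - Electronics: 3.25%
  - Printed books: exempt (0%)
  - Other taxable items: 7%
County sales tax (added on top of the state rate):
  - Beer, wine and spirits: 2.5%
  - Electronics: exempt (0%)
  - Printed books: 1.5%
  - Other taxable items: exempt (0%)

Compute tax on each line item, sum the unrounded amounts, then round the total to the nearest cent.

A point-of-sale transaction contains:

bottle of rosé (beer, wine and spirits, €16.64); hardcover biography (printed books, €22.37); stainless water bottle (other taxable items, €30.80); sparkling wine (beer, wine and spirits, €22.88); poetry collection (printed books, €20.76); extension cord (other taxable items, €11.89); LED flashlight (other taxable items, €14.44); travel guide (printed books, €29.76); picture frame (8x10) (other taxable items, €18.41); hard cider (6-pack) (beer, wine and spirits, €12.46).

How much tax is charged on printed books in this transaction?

€1.09

Hardcover biography €22.37: printed books → 0% + 1.5% county = 1.5% → €0.33555
Poetry collection €20.76: printed books → 0% + 1.5% county = 1.5% → €0.3114
Travel guide €29.76: printed books → 0% + 1.5% county = 1.5% → €0.4464
Tax on printed books: unrounded sum = €1.09335 → €1.09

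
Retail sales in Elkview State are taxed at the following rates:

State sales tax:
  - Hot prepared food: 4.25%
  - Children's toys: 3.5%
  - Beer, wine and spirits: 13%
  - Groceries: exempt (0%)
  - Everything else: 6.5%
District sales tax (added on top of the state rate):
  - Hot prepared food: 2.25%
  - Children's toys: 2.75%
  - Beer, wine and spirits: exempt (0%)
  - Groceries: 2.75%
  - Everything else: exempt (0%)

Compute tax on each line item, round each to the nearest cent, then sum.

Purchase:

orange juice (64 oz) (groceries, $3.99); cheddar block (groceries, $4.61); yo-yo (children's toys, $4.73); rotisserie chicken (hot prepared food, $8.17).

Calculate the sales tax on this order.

Orange juice (64 oz) $3.99: groceries → 0% + 2.75% district = 2.75% → $0.11
Cheddar block $4.61: groceries → 0% + 2.75% district = 2.75% → $0.13
Yo-yo $4.73: children's toys → 3.5% + 2.75% district = 6.25% → $0.30
Rotisserie chicken $8.17: hot prepared food → 4.25% + 2.25% district = 6.5% → $0.53
Total tax = $0.11 + $0.13 + $0.30 + $0.53 = $1.07

$1.07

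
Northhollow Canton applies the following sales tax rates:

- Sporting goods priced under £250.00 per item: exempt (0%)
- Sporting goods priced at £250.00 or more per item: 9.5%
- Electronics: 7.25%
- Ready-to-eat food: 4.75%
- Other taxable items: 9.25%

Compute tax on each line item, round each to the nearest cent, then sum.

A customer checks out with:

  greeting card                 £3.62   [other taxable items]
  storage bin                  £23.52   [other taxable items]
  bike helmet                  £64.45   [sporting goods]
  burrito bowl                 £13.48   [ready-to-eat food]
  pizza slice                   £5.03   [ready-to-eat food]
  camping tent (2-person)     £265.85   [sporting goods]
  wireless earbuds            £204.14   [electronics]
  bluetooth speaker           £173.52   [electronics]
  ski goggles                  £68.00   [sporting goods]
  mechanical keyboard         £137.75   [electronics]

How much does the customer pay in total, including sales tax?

£1025.38

Greeting card £3.62: other taxable items → 9.25% → £0.33
Storage bin £23.52: other taxable items → 9.25% → £2.18
Bike helmet £64.45: sporting goods, under £250.00 → 0% → £0.00
Burrito bowl £13.48: ready-to-eat food → 4.75% → £0.64
Pizza slice £5.03: ready-to-eat food → 4.75% → £0.24
Camping tent (2-person) £265.85: sporting goods, £250.00 or more → 9.5% → £25.26
Wireless earbuds £204.14: electronics → 7.25% → £14.80
Bluetooth speaker £173.52: electronics → 7.25% → £12.58
Ski goggles £68.00: sporting goods, under £250.00 → 0% → £0.00
Mechanical keyboard £137.75: electronics → 7.25% → £9.99
Subtotal = £959.36; tax = £66.02; total due = £1025.38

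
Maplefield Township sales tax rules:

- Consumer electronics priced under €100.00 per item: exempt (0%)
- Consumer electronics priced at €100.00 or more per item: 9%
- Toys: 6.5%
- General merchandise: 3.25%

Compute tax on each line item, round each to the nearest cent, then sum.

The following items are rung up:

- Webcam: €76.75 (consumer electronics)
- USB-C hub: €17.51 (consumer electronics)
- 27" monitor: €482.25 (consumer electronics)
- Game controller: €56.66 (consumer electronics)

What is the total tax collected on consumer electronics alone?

€43.40

Webcam €76.75: consumer electronics, under €100.00 → 0% → €0.00
USB-C hub €17.51: consumer electronics, under €100.00 → 0% → €0.00
27" monitor €482.25: consumer electronics, €100.00 or more → 9% → €43.40
Game controller €56.66: consumer electronics, under €100.00 → 0% → €0.00
Tax on consumer electronics = €0.00 + €0.00 + €43.40 + €0.00 = €43.40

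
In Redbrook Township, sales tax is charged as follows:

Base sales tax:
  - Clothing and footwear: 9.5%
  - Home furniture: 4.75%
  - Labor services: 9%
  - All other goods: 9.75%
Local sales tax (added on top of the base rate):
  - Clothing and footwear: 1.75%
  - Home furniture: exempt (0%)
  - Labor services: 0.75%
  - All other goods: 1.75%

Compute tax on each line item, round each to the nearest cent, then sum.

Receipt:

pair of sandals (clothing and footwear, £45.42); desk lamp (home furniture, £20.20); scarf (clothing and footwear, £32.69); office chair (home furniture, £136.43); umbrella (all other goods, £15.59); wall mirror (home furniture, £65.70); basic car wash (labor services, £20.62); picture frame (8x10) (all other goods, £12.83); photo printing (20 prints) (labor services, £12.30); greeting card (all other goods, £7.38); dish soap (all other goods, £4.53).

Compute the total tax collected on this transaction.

£27.20

Pair of sandals £45.42: clothing and footwear → 9.5% + 1.75% local = 11.25% → £5.11
Desk lamp £20.20: home furniture → 4.75% + 0% local = 4.75% → £0.96
Scarf £32.69: clothing and footwear → 9.5% + 1.75% local = 11.25% → £3.68
Office chair £136.43: home furniture → 4.75% + 0% local = 4.75% → £6.48
Umbrella £15.59: all other goods → 9.75% + 1.75% local = 11.5% → £1.79
Wall mirror £65.70: home furniture → 4.75% + 0% local = 4.75% → £3.12
Basic car wash £20.62: labor services → 9% + 0.75% local = 9.75% → £2.01
Picture frame (8x10) £12.83: all other goods → 9.75% + 1.75% local = 11.5% → £1.48
Photo printing (20 prints) £12.30: labor services → 9% + 0.75% local = 9.75% → £1.20
Greeting card £7.38: all other goods → 9.75% + 1.75% local = 11.5% → £0.85
Dish soap £4.53: all other goods → 9.75% + 1.75% local = 11.5% → £0.52
Total tax = £5.11 + £0.96 + £3.68 + £6.48 + £1.79 + £3.12 + £2.01 + £1.48 + £1.20 + £0.85 + £0.52 = £27.20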